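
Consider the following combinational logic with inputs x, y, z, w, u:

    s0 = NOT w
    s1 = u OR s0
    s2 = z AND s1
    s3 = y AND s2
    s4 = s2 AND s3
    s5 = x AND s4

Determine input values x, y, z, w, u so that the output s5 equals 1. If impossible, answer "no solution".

x=1, y=1, z=1, w=0, u=1

Check with x=1, y=1, z=1, w=0, u=1:
s0 = NOT w = NOT 0 = 1
s1 = u OR s0 = 1 OR 1 = 1
s2 = z AND s1 = 1 AND 1 = 1
s3 = y AND s2 = 1 AND 1 = 1
s4 = s2 AND s3 = 1 AND 1 = 1
s5 = x AND s4 = 1 AND 1 = 1
So s5 = 1 as required.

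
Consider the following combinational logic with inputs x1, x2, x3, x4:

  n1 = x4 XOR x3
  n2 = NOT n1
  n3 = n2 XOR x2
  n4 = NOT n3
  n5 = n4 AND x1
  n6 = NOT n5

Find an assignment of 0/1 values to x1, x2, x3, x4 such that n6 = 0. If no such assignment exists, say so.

x1=1 x2=0 x3=1 x4=0

n6 = NOT n5 must be 0, so n5 = 1.
Check with x1=1 x2=0 x3=1 x4=0:
n1 = x4 XOR x3 = 0 XOR 1 = 1
n2 = NOT n1 = NOT 1 = 0
n3 = n2 XOR x2 = 0 XOR 0 = 0
n4 = NOT n3 = NOT 0 = 1
n5 = n4 AND x1 = 1 AND 1 = 1
n6 = NOT n5 = NOT 1 = 0
So n6 = 0 as required.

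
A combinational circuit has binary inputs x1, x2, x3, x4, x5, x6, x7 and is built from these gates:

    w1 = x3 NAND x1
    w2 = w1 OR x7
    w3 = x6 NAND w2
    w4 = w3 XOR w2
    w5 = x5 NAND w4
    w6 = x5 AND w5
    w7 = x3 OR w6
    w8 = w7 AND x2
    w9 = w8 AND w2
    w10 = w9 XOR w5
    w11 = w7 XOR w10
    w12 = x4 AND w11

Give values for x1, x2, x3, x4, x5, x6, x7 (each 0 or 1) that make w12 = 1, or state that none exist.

x1=1, x2=1, x3=0, x4=1, x5=0, x6=0, x7=1

w12 = x4 AND w11 must be 1, so both x4 = 1 and w11 = 1.
Check with x1=1, x2=1, x3=0, x4=1, x5=0, x6=0, x7=1:
w1 = x3 NAND x1 = 0 NAND 1 = 1
w2 = w1 OR x7 = 1 OR 1 = 1
w3 = x6 NAND w2 = 0 NAND 1 = 1
w4 = w3 XOR w2 = 1 XOR 1 = 0
w5 = x5 NAND w4 = 0 NAND 0 = 1
w6 = x5 AND w5 = 0 AND 1 = 0
w7 = x3 OR w6 = 0 OR 0 = 0
w8 = w7 AND x2 = 0 AND 1 = 0
w9 = w8 AND w2 = 0 AND 1 = 0
w10 = w9 XOR w5 = 0 XOR 1 = 1
w11 = w7 XOR w10 = 0 XOR 1 = 1
w12 = x4 AND w11 = 1 AND 1 = 1
So w12 = 1 as required.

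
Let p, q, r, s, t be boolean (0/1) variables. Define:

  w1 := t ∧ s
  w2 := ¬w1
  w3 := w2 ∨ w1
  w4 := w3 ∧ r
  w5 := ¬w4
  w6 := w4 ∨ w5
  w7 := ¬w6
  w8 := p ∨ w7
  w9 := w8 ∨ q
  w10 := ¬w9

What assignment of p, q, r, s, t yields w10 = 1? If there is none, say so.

Check with p=0 q=0 r=0 s=1 t=0:
w1 = t ∧ s = 0 ∧ 1 = 0
w2 = ¬w1 = ¬0 = 1
w3 = w2 ∨ w1 = 1 ∨ 0 = 1
w4 = w3 ∧ r = 1 ∧ 0 = 0
w5 = ¬w4 = ¬0 = 1
w6 = w4 ∨ w5 = 0 ∨ 1 = 1
w7 = ¬w6 = ¬1 = 0
w8 = p ∨ w7 = 0 ∨ 0 = 0
w9 = w8 ∨ q = 0 ∨ 0 = 0
w10 = ¬w9 = ¬0 = 1
So w10 = 1 as required.

p=0 q=0 r=0 s=1 t=0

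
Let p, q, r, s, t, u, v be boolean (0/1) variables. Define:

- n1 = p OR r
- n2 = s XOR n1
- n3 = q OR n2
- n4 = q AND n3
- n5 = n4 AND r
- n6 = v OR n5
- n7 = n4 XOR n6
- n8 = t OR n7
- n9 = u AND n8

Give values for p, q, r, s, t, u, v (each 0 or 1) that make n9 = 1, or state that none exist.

p=0, q=0, r=1, s=0, t=0, u=1, v=1

n9 = u AND n8 must be 1, so both u = 1 and n8 = 1.
Check with p=0, q=0, r=1, s=0, t=0, u=1, v=1:
n1 = p OR r = 0 OR 1 = 1
n2 = s XOR n1 = 0 XOR 1 = 1
n3 = q OR n2 = 0 OR 1 = 1
n4 = q AND n3 = 0 AND 1 = 0
n5 = n4 AND r = 0 AND 1 = 0
n6 = v OR n5 = 1 OR 0 = 1
n7 = n4 XOR n6 = 0 XOR 1 = 1
n8 = t OR n7 = 0 OR 1 = 1
n9 = u AND n8 = 1 AND 1 = 1
So n9 = 1 as required.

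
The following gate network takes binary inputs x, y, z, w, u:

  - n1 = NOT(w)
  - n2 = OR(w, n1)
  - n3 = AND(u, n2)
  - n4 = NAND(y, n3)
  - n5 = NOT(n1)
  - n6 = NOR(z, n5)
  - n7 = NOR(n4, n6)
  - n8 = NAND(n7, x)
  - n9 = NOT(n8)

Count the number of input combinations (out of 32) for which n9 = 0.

n9 = NOT(n8) must be 0, so n8 = 1.
n8 = NAND(n7, x) must be 1, so at least one of n7, x is 0.
Enumerating the 32 input combinations, 29 give n9 = 0 and 3 give n9 = 1.

29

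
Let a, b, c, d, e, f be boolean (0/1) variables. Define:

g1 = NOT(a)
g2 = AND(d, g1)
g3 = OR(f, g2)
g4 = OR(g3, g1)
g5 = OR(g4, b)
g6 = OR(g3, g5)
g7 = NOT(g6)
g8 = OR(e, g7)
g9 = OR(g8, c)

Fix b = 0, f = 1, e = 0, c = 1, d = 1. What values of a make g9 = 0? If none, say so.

no solution exists

With b = 0, f = 1, e = 0, c = 1, d = 1 fixed, none of the 2 settings of a give g9 = 0.
For example, with a=0:
g1 = NOT(a) = NOT 0 = 1
g2 = AND(d, g1) = AND(1, 1) = 1
g3 = OR(f, g2) = OR(1, 1) = 1
g4 = OR(g3, g1) = OR(1, 1) = 1
g5 = OR(g4, b) = OR(1, 0) = 1
g6 = OR(g3, g5) = OR(1, 1) = 1
g7 = NOT(g6) = NOT 1 = 0
g8 = OR(e, g7) = OR(0, 0) = 0
g9 = OR(g8, c) = OR(0, 1) = 1
giving g9 = 1 ≠ 0.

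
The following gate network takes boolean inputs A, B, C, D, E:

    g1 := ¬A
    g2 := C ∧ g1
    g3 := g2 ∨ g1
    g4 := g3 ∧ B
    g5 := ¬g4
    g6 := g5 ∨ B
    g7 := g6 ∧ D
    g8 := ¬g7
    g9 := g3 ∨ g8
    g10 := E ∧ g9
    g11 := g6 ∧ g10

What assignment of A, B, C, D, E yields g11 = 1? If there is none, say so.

Check with A=0, B=1, C=0, D=0, E=1:
g1 = ¬A = ¬0 = 1
g2 = C ∧ g1 = 0 ∧ 1 = 0
g3 = g2 ∨ g1 = 0 ∨ 1 = 1
g4 = g3 ∧ B = 1 ∧ 1 = 1
g5 = ¬g4 = ¬1 = 0
g6 = g5 ∨ B = 0 ∨ 1 = 1
g7 = g6 ∧ D = 1 ∧ 0 = 0
g8 = ¬g7 = ¬0 = 1
g9 = g3 ∨ g8 = 1 ∨ 1 = 1
g10 = E ∧ g9 = 1 ∧ 1 = 1
g11 = g6 ∧ g10 = 1 ∧ 1 = 1
So g11 = 1 as required.

A=0, B=1, C=0, D=0, E=1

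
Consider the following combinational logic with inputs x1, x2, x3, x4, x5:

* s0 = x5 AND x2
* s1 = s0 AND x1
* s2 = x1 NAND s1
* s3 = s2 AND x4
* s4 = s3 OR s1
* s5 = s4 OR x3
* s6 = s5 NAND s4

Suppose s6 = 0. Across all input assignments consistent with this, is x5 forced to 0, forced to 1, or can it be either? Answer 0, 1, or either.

either

Both values of x5 occur among assignments with s6 = 0:
  x5=0: x1=0, x2=0, x3=0, x4=1, x5=0
  x5=1: x1=0, x2=0, x3=0, x4=1, x5=1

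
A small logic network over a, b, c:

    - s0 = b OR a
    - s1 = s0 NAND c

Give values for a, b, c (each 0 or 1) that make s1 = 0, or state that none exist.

s1 = s0 NAND c must be 0, so both s0 = 1 and c = 1.
s0 = b OR a must be 1, so at least one of b, a is 1.
Check with a=0 b=1 c=1:
s0 = b OR a = 1 OR 0 = 1
s1 = s0 NAND c = 1 NAND 1 = 0
So s1 = 0 as required.

a=0 b=1 c=1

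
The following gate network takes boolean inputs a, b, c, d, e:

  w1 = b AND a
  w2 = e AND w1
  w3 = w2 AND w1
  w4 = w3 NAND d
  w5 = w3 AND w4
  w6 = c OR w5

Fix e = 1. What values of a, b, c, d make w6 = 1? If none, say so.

w6 = c OR w5 must be 1, so at least one of c, w5 is 1.
Check with e = 1 and a=0, b=0, c=1, d=0:
w1 = b AND a = 0 AND 0 = 0
w2 = e AND w1 = 1 AND 0 = 0
w3 = w2 AND w1 = 0 AND 0 = 0
w4 = w3 NAND d = 0 NAND 0 = 1
w5 = w3 AND w4 = 0 AND 1 = 0
w6 = c OR w5 = 1 OR 0 = 1
So w6 = 1.

a=0 b=0 c=1 d=0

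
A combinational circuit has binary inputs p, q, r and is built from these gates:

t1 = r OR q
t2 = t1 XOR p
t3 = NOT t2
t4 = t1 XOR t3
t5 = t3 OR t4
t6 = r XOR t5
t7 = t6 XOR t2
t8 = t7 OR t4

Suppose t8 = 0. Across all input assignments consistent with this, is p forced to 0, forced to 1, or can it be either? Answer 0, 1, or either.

1

t8 = t7 OR t4 must be 0, so both t7 = 0 and t4 = 0.
Every assignment with t8 = 0 has p = 1; there are 2 such assignment(s).
  p=1, q=0, r=1
  p=1, q=1, r=1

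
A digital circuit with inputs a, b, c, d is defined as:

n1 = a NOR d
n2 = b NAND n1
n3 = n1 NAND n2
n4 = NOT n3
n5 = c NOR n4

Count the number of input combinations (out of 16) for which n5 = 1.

7

n5 = c NOR n4 must be 1, so both c = 0 and n4 = 0.
Enumerating the 16 input combinations, 7 give n5 = 1 and 9 give n5 = 0.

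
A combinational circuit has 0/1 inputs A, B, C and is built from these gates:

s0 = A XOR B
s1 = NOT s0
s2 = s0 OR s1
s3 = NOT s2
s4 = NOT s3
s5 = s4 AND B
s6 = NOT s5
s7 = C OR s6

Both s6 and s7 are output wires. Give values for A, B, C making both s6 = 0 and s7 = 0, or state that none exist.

A=0 B=1 C=0

Check with A=0 B=1 C=0:
s0 = A XOR B = 0 XOR 1 = 1
s1 = NOT s0 = NOT 1 = 0
s2 = s0 OR s1 = 1 OR 0 = 1
s3 = NOT s2 = NOT 1 = 0
s4 = NOT s3 = NOT 0 = 1
s5 = s4 AND B = 1 AND 1 = 1
s6 = NOT s5 = NOT 1 = 0
s7 = C OR s6 = 0 OR 0 = 0
So s6 = 0 and s7 = 0.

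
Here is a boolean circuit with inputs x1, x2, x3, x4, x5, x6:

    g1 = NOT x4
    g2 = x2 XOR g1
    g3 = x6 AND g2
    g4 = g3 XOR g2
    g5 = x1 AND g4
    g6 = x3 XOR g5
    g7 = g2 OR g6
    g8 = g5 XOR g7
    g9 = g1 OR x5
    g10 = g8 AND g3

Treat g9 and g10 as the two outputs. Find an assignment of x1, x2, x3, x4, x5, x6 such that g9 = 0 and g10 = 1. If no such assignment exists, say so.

x1=1 x2=1 x3=1 x4=1 x5=0 x6=1

Check with x1=1 x2=1 x3=1 x4=1 x5=0 x6=1:
g1 = NOT x4 = NOT 1 = 0
g2 = x2 XOR g1 = 1 XOR 0 = 1
g3 = x6 AND g2 = 1 AND 1 = 1
g4 = g3 XOR g2 = 1 XOR 1 = 0
g5 = x1 AND g4 = 1 AND 0 = 0
g6 = x3 XOR g5 = 1 XOR 0 = 1
g7 = g2 OR g6 = 1 OR 1 = 1
g8 = g5 XOR g7 = 0 XOR 1 = 1
g9 = g1 OR x5 = 0 OR 0 = 0
g10 = g8 AND g3 = 1 AND 1 = 1
So g9 = 0 and g10 = 1.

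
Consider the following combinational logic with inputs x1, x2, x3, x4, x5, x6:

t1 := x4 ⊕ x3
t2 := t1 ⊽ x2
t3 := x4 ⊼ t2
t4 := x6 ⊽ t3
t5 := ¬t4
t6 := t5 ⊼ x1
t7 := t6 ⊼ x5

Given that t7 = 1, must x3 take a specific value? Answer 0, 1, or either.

either

Both values of x3 occur among assignments with t7 = 1:
  x3=0: x1=0, x2=0, x3=0, x4=0, x5=0, x6=0
  x3=1: x1=0, x2=0, x3=1, x4=0, x5=0, x6=0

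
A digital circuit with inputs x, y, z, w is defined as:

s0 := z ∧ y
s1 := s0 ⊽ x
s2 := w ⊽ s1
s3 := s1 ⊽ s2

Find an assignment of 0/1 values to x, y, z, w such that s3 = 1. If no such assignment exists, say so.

s3 = s1 ⊽ s2 must be 1, so both s1 = 0 and s2 = 0.
s1 = s0 ⊽ x must be 0, so at least one of s0, x is 1.
Check with x=0 y=1 z=1 w=1:
s0 = z ∧ y = 1 ∧ 1 = 1
s1 = s0 ⊽ x = 1 ⊽ 0 = 0
s2 = w ⊽ s1 = 1 ⊽ 0 = 0
s3 = s1 ⊽ s2 = 0 ⊽ 0 = 1
So s3 = 1 as required.

x=0 y=1 z=1 w=1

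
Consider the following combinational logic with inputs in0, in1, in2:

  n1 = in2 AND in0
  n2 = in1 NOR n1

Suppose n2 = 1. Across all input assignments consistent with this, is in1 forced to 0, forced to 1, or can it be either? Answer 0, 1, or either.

0

n2 = in1 NOR n1 must be 1, so both in1 = 0 and n1 = 0.
Every assignment with n2 = 1 has in1 = 0; there are 3 such assignment(s).
  in0=0, in1=0, in2=0
  in0=0, in1=0, in2=1
  in0=1, in1=0, in2=0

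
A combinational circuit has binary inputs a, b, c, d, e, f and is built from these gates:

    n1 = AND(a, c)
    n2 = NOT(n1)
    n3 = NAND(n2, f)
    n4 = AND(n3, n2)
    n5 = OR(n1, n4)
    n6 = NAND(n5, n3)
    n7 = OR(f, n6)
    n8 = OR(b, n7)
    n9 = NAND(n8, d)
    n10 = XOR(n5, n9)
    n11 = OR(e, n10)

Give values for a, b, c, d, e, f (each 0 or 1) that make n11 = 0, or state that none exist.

n11 = OR(e, n10) must be 0, so both e = 0 and n10 = 0.
n10 = XOR(n5, n9) must be 0, so n5 and n9 are equal.
Check with a=1 b=0 c=0 d=1 e=0 f=0:
n1 = AND(a, c) = AND(1, 0) = 0
n2 = NOT(n1) = NOT 0 = 1
n3 = NAND(n2, f) = NAND(1, 0) = 1
n4 = AND(n3, n2) = AND(1, 1) = 1
n5 = OR(n1, n4) = OR(0, 1) = 1
n6 = NAND(n5, n3) = NAND(1, 1) = 0
n7 = OR(f, n6) = OR(0, 0) = 0
n8 = OR(b, n7) = OR(0, 0) = 0
n9 = NAND(n8, d) = NAND(0, 1) = 1
n10 = XOR(n5, n9) = XOR(1, 1) = 0
n11 = OR(e, n10) = OR(0, 0) = 0
So n11 = 0 as required.

a=1 b=0 c=0 d=1 e=0 f=0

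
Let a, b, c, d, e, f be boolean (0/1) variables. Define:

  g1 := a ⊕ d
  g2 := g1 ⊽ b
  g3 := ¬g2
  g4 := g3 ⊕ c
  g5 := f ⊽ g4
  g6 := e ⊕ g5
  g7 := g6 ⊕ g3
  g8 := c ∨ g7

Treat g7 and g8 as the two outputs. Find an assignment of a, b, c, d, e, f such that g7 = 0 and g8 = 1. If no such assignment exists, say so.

a=0 b=0 c=1 d=1 e=0 f=0

Check with a=0 b=0 c=1 d=1 e=0 f=0:
g1 = a ⊕ d = 0 ⊕ 1 = 1
g2 = g1 ⊽ b = 1 ⊽ 0 = 0
g3 = ¬g2 = ¬0 = 1
g4 = g3 ⊕ c = 1 ⊕ 1 = 0
g5 = f ⊽ g4 = 0 ⊽ 0 = 1
g6 = e ⊕ g5 = 0 ⊕ 1 = 1
g7 = g6 ⊕ g3 = 1 ⊕ 1 = 0
g8 = c ∨ g7 = 1 ∨ 0 = 1
So g7 = 0 and g8 = 1.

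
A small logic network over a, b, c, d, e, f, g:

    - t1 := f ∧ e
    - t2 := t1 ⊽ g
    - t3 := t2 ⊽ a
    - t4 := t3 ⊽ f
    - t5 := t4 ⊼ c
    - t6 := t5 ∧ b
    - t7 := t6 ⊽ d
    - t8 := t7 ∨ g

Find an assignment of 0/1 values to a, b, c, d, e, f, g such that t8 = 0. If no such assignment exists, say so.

t8 = t7 ∨ g must be 0, so both t7 = 0 and g = 0.
Check with a=0 b=1 c=0 d=0 e=0 f=0 g=0:
t1 = f ∧ e = 0 ∧ 0 = 0
t2 = t1 ⊽ g = 0 ⊽ 0 = 1
t3 = t2 ⊽ a = 1 ⊽ 0 = 0
t4 = t3 ⊽ f = 0 ⊽ 0 = 1
t5 = t4 ⊼ c = 1 ⊼ 0 = 1
t6 = t5 ∧ b = 1 ∧ 1 = 1
t7 = t6 ⊽ d = 1 ⊽ 0 = 0
t8 = t7 ∨ g = 0 ∨ 0 = 0
So t8 = 0 as required.

a=0 b=1 c=0 d=0 e=0 f=0 g=0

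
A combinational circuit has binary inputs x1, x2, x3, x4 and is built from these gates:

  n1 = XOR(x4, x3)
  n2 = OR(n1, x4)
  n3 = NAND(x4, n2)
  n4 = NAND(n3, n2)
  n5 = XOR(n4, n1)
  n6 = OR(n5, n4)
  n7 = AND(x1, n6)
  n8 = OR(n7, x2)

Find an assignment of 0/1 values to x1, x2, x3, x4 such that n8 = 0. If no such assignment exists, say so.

x1=0 x2=0 x3=0 x4=1

n8 = OR(n7, x2) must be 0, so both n7 = 0 and x2 = 0.
n7 = AND(x1, n6) must be 0, so at least one of x1, n6 is 0.
Check with x1=0 x2=0 x3=0 x4=1:
n1 = XOR(x4, x3) = XOR(1, 0) = 1
n2 = OR(n1, x4) = OR(1, 1) = 1
n3 = NAND(x4, n2) = NAND(1, 1) = 0
n4 = NAND(n3, n2) = NAND(0, 1) = 1
n5 = XOR(n4, n1) = XOR(1, 1) = 0
n6 = OR(n5, n4) = OR(0, 1) = 1
n7 = AND(x1, n6) = AND(0, 1) = 0
n8 = OR(n7, x2) = OR(0, 0) = 0
So n8 = 0 as required.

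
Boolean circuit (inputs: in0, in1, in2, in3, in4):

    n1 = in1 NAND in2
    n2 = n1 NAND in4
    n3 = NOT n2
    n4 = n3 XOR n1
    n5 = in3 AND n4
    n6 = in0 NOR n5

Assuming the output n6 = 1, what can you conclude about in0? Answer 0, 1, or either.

n6 = in0 NOR n5 must be 1, so both in0 = 0 and n5 = 0.
Every assignment with n6 = 1 has in0 = 0; there are 13 such assignment(s).

0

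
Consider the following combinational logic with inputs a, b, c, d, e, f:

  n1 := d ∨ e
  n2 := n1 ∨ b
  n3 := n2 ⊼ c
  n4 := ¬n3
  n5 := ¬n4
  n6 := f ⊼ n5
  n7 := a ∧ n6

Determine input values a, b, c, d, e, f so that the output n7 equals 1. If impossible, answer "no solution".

a=1 b=0 c=0 d=0 e=1 f=0

n7 = a ∧ n6 must be 1, so both a = 1 and n6 = 1.
n6 = f ⊼ n5 must be 1, so at least one of f, n5 is 0.
Check with a=1 b=0 c=0 d=0 e=1 f=0:
n1 = d ∨ e = 0 ∨ 1 = 1
n2 = n1 ∨ b = 1 ∨ 0 = 1
n3 = n2 ⊼ c = 1 ⊼ 0 = 1
n4 = ¬n3 = ¬1 = 0
n5 = ¬n4 = ¬0 = 1
n6 = f ⊼ n5 = 0 ⊼ 1 = 1
n7 = a ∧ n6 = 1 ∧ 1 = 1
So n7 = 1 as required.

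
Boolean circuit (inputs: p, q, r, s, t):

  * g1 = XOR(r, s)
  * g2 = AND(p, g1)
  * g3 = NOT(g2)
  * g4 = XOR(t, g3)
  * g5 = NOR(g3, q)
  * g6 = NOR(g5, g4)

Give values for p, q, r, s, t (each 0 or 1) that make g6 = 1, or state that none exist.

p=0, q=1, r=1, s=0, t=1

g6 = NOR(g5, g4) must be 1, so both g5 = 0 and g4 = 0.
g5 = NOR(g3, q) must be 0, so at least one of g3, q is 1.
Check with p=0, q=1, r=1, s=0, t=1:
g1 = XOR(r, s) = XOR(1, 0) = 1
g2 = AND(p, g1) = AND(0, 1) = 0
g3 = NOT(g2) = NOT 0 = 1
g4 = XOR(t, g3) = XOR(1, 1) = 0
g5 = NOR(g3, q) = NOR(1, 1) = 0
g6 = NOR(g5, g4) = NOR(0, 0) = 1
So g6 = 1 as required.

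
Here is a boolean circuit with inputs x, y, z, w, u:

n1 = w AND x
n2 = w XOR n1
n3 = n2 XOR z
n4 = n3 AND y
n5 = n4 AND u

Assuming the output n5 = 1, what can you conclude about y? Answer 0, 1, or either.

1

n5 = n4 AND u must be 1, so both n4 = 1 and u = 1.
Every assignment with n5 = 1 has y = 1; there are 4 such assignment(s).
  x=0, y=1, z=0, w=1, u=1
  x=0, y=1, z=1, w=0, u=1
  x=1, y=1, z=1, w=0, u=1
  x=1, y=1, z=1, w=1, u=1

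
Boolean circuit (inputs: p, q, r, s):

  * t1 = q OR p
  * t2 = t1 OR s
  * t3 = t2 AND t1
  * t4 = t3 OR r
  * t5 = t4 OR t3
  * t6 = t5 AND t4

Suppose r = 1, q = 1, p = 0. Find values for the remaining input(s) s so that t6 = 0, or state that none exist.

With r = 1, q = 1, p = 0 fixed, none of the 2 settings of s give t6 = 0.
For example, with s=1:
t1 = q OR p = 1 OR 0 = 1
t2 = t1 OR s = 1 OR 1 = 1
t3 = t2 AND t1 = 1 AND 1 = 1
t4 = t3 OR r = 1 OR 1 = 1
t5 = t4 OR t3 = 1 OR 1 = 1
t6 = t5 AND t4 = 1 AND 1 = 1
giving t6 = 1 ≠ 0.

no solution exists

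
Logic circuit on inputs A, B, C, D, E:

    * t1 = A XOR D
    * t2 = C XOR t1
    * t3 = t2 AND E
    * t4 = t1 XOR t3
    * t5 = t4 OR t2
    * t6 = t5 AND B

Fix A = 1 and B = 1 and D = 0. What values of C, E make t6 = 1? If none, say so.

C=0, E=0

t6 = t5 AND B must be 1, so both t5 = 1 and B = 1.
t5 = t4 OR t2 must be 1, so at least one of t4, t2 is 1.
Check with A = 1 and B = 1 and D = 0 and C=0, E=0:
t1 = A XOR D = 1 XOR 0 = 1
t2 = C XOR t1 = 0 XOR 1 = 1
t3 = t2 AND E = 1 AND 0 = 0
t4 = t1 XOR t3 = 1 XOR 0 = 1
t5 = t4 OR t2 = 1 OR 1 = 1
t6 = t5 AND B = 1 AND 1 = 1
So t6 = 1.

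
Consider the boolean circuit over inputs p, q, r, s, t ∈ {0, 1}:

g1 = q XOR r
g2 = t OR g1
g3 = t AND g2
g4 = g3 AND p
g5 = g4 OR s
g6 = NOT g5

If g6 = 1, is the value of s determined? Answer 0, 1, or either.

g6 = NOT g5 must be 1, so g5 = 0.
Every assignment with g6 = 1 has s = 0; there are 12 such assignment(s).

0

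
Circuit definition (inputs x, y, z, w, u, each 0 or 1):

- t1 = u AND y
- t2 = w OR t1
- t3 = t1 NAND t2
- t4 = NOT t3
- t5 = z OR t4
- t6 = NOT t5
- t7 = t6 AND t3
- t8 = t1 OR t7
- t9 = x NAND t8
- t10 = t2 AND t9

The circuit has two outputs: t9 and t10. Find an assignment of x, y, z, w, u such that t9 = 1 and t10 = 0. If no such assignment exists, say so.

x=0, y=1, z=0, w=0, u=0

Check with x=0, y=1, z=0, w=0, u=0:
t1 = u AND y = 0 AND 1 = 0
t2 = w OR t1 = 0 OR 0 = 0
t3 = t1 NAND t2 = 0 NAND 0 = 1
t4 = NOT t3 = NOT 1 = 0
t5 = z OR t4 = 0 OR 0 = 0
t6 = NOT t5 = NOT 0 = 1
t7 = t6 AND t3 = 1 AND 1 = 1
t8 = t1 OR t7 = 0 OR 1 = 1
t9 = x NAND t8 = 0 NAND 1 = 1
t10 = t2 AND t9 = 0 AND 1 = 0
So t9 = 1 and t10 = 0.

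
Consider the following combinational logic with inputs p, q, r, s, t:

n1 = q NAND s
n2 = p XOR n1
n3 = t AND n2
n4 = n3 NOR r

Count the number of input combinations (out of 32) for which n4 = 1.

12

n4 = n3 NOR r must be 1, so both n3 = 0 and r = 0.
Enumerating the 32 input combinations, 12 give n4 = 1 and 20 give n4 = 0.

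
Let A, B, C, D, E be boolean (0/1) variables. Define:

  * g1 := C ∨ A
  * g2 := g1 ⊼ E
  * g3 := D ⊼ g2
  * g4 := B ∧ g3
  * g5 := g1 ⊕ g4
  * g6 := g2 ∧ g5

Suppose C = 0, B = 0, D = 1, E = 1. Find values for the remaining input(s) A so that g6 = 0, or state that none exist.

Check with C = 0, B = 0, D = 1, E = 1 and A=0:
g1 = C ∨ A = 0 ∨ 0 = 0
g2 = g1 ⊼ E = 0 ⊼ 1 = 1
g3 = D ⊼ g2 = 1 ⊼ 1 = 0
g4 = B ∧ g3 = 0 ∧ 0 = 0
g5 = g1 ⊕ g4 = 0 ⊕ 0 = 0
g6 = g2 ∧ g5 = 1 ∧ 0 = 0
So g6 = 0.

A=0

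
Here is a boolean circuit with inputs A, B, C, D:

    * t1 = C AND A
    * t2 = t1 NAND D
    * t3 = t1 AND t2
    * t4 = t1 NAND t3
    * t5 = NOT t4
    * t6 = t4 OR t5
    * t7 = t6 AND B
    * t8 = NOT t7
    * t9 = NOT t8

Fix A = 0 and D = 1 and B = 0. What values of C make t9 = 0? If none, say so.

C=1

t9 = NOT t8 must be 0, so t8 = 1.
Check with A = 0 and D = 1 and B = 0 and C=1:
t1 = C AND A = 1 AND 0 = 0
t2 = t1 NAND D = 0 NAND 1 = 1
t3 = t1 AND t2 = 0 AND 1 = 0
t4 = t1 NAND t3 = 0 NAND 0 = 1
t5 = NOT t4 = NOT 1 = 0
t6 = t4 OR t5 = 1 OR 0 = 1
t7 = t6 AND B = 1 AND 0 = 0
t8 = NOT t7 = NOT 0 = 1
t9 = NOT t8 = NOT 1 = 0
So t9 = 0.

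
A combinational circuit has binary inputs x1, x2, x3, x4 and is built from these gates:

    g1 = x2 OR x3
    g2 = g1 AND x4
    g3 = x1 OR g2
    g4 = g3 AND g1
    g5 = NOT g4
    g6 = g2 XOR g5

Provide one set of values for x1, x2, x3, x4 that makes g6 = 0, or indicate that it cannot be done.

Check with x1=1 x2=1 x3=0 x4=0:
g1 = x2 OR x3 = 1 OR 0 = 1
g2 = g1 AND x4 = 1 AND 0 = 0
g3 = x1 OR g2 = 1 OR 0 = 1
g4 = g3 AND g1 = 1 AND 1 = 1
g5 = NOT g4 = NOT 1 = 0
g6 = g2 XOR g5 = 0 XOR 0 = 0
So g6 = 0 as required.

x1=1 x2=1 x3=0 x4=0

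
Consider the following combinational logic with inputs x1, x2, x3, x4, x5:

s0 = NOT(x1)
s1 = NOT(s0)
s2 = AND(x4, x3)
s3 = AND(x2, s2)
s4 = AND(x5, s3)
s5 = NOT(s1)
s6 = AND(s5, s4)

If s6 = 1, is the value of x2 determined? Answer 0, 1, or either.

1

s6 = AND(s5, s4) must be 1, so both s5 = 1 and s4 = 1.
Every assignment with s6 = 1 has x2 = 1; there are 1 such assignment(s).
  x1=0, x2=1, x3=1, x4=1, x5=1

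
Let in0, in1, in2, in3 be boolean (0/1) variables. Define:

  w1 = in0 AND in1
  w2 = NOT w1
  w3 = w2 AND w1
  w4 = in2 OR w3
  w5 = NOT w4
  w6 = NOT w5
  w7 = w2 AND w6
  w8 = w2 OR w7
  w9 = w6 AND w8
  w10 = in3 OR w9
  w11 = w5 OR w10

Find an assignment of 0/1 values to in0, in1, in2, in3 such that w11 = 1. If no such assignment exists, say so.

Check with in0=1 in1=0 in2=1 in3=1:
w1 = in0 AND in1 = 1 AND 0 = 0
w2 = NOT w1 = NOT 0 = 1
w3 = w2 AND w1 = 1 AND 0 = 0
w4 = in2 OR w3 = 1 OR 0 = 1
w5 = NOT w4 = NOT 1 = 0
w6 = NOT w5 = NOT 0 = 1
w7 = w2 AND w6 = 1 AND 1 = 1
w8 = w2 OR w7 = 1 OR 1 = 1
w9 = w6 AND w8 = 1 AND 1 = 1
w10 = in3 OR w9 = 1 OR 1 = 1
w11 = w5 OR w10 = 0 OR 1 = 1
So w11 = 1 as required.

in0=1 in1=0 in2=1 in3=1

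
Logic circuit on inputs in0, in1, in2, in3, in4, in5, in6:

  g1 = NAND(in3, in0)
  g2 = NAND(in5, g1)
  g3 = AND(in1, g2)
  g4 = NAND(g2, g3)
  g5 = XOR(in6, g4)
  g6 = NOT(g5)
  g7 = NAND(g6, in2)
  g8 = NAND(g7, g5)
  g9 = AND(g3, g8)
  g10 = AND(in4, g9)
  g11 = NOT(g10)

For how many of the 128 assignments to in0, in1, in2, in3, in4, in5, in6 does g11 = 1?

118

g11 = NOT(g10) must be 1, so g10 = 0.
g10 = AND(in4, g9) must be 0, so at least one of in4, g9 is 0.
Enumerating the 128 input combinations, 118 give g11 = 1 and 10 give g11 = 0.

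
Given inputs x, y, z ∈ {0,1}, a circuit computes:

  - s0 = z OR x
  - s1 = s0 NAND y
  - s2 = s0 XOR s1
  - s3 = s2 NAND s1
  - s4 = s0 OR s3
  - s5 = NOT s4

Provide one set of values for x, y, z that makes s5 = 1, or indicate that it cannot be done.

s5 = NOT s4 must be 1, so s4 = 0.
Check with x=0 y=1 z=0:
s0 = z OR x = 0 OR 0 = 0
s1 = s0 NAND y = 0 NAND 1 = 1
s2 = s0 XOR s1 = 0 XOR 1 = 1
s3 = s2 NAND s1 = 1 NAND 1 = 0
s4 = s0 OR s3 = 0 OR 0 = 0
s5 = NOT s4 = NOT 0 = 1
So s5 = 1 as required.

x=0 y=1 z=0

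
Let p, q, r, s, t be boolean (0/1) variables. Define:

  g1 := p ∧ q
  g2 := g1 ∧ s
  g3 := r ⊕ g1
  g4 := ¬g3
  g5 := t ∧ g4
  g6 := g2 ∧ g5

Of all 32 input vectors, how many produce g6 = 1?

g6 = g2 ∧ g5 must be 1, so both g2 = 1 and g5 = 1.
g2 = g1 ∧ s must be 1, so both g1 = 1 and s = 1.
Enumerating the 32 input combinations, 1 give g6 = 1 and 31 give g6 = 0.

1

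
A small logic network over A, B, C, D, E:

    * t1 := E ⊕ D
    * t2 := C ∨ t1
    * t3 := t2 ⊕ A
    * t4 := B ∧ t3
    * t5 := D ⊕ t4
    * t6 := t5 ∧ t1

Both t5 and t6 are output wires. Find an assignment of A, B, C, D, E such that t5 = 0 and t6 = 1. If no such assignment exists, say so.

no solution exists

Across all 32 input combinations, none give both t5 = 0 and t6 = 1.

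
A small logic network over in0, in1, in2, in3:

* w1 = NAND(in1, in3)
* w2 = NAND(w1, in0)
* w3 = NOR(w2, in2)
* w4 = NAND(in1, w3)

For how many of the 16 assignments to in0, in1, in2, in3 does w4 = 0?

w4 = NAND(in1, w3) must be 0, so both in1 = 1 and w3 = 1.
w3 = NOR(w2, in2) must be 1, so both w2 = 0 and in2 = 0.
w2 = NAND(w1, in0) must be 0, so both w1 = 1 and in0 = 1.
Enumerating the 16 input combinations, 1 give w4 = 0 and 15 give w4 = 1.

1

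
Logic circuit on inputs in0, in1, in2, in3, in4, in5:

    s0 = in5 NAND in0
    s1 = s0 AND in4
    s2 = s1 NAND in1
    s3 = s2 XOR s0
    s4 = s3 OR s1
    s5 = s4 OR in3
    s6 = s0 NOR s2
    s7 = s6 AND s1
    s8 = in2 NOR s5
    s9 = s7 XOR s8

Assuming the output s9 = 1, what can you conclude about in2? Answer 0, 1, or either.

s9 = s7 XOR s8 must be 1, so s7 and s8 differ.
Every assignment with s9 = 1 has in2 = 0; there are 6 such assignment(s).

0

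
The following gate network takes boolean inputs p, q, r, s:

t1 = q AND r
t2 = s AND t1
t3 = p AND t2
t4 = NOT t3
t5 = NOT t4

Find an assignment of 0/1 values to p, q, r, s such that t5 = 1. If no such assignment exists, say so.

p=1, q=1, r=1, s=1

Check with p=1, q=1, r=1, s=1:
t1 = q AND r = 1 AND 1 = 1
t2 = s AND t1 = 1 AND 1 = 1
t3 = p AND t2 = 1 AND 1 = 1
t4 = NOT t3 = NOT 1 = 0
t5 = NOT t4 = NOT 0 = 1
So t5 = 1 as required.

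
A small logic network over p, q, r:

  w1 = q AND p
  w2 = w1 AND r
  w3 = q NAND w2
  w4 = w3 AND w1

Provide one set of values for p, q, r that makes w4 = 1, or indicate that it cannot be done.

p=1 q=1 r=0

w4 = w3 AND w1 must be 1, so both w3 = 1 and w1 = 1.
w3 = q NAND w2 must be 1, so at least one of q, w2 is 0.
Check with p=1 q=1 r=0:
w1 = q AND p = 1 AND 1 = 1
w2 = w1 AND r = 1 AND 0 = 0
w3 = q NAND w2 = 1 NAND 0 = 1
w4 = w3 AND w1 = 1 AND 1 = 1
So w4 = 1 as required.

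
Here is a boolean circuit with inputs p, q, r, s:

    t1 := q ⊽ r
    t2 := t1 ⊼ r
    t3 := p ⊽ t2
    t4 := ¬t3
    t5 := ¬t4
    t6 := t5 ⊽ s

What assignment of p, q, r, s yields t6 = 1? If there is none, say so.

t6 = t5 ⊽ s must be 1, so both t5 = 0 and s = 0.
Check with p=0, q=1, r=1, s=0:
t1 = q ⊽ r = 1 ⊽ 1 = 0
t2 = t1 ⊼ r = 0 ⊼ 1 = 1
t3 = p ⊽ t2 = 0 ⊽ 1 = 0
t4 = ¬t3 = ¬0 = 1
t5 = ¬t4 = ¬1 = 0
t6 = t5 ⊽ s = 0 ⊽ 0 = 1
So t6 = 1 as required.

p=0, q=1, r=1, s=0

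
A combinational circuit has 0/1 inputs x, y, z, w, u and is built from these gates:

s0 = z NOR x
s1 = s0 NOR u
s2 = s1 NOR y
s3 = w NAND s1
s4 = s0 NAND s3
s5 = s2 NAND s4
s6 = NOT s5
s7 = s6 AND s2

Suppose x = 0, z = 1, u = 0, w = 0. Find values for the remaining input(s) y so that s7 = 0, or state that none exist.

y=1

Check with x = 0, z = 1, u = 0, w = 0 and y=1:
s0 = z NOR x = 1 NOR 0 = 0
s1 = s0 NOR u = 0 NOR 0 = 1
s2 = s1 NOR y = 1 NOR 1 = 0
s3 = w NAND s1 = 0 NAND 1 = 1
s4 = s0 NAND s3 = 0 NAND 1 = 1
s5 = s2 NAND s4 = 0 NAND 1 = 1
s6 = NOT s5 = NOT 1 = 0
s7 = s6 AND s2 = 0 AND 0 = 0
So s7 = 0.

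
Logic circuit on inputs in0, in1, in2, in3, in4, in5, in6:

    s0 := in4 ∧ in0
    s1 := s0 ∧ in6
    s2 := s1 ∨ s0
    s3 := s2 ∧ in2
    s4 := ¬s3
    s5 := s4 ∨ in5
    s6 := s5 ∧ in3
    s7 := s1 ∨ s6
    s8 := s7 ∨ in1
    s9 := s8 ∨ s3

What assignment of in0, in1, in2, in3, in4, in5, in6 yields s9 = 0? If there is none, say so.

s9 = s8 ∨ s3 must be 0, so both s8 = 0 and s3 = 0.
s8 = s7 ∨ in1 must be 0, so both s7 = 0 and in1 = 0.
s3 = s2 ∧ in2 must be 0, so at least one of s2, in2 is 0.
Check with in0=1, in1=0, in2=0, in3=0, in4=0, in5=0, in6=1:
s0 = in4 ∧ in0 = 0 ∧ 1 = 0
s1 = s0 ∧ in6 = 0 ∧ 1 = 0
s2 = s1 ∨ s0 = 0 ∨ 0 = 0
s3 = s2 ∧ in2 = 0 ∧ 0 = 0
s4 = ¬s3 = ¬0 = 1
s5 = s4 ∨ in5 = 1 ∨ 0 = 1
s6 = s5 ∧ in3 = 1 ∧ 0 = 0
s7 = s1 ∨ s6 = 0 ∨ 0 = 0
s8 = s7 ∨ in1 = 0 ∨ 0 = 0
s9 = s8 ∨ s3 = 0 ∨ 0 = 0
So s9 = 0 as required.

in0=1, in1=0, in2=0, in3=0, in4=0, in5=0, in6=1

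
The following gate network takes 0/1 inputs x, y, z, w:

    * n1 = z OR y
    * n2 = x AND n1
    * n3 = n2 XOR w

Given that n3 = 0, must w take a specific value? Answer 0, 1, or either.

either

Both values of w occur among assignments with n3 = 0:
  w=0: x=0, y=0, z=0, w=0
  w=1: x=1, y=0, z=1, w=1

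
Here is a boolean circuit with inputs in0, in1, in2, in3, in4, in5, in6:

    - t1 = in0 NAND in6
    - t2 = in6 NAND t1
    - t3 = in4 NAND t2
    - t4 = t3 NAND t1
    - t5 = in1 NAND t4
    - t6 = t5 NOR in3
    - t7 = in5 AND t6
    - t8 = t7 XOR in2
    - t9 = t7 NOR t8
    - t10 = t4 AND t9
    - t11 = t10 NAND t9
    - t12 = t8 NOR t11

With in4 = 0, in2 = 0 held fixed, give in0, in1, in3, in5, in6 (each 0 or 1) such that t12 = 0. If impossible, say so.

Check with in4 = 0, in2 = 0 and in0=0, in1=1, in3=1, in5=1, in6=0:
t1 = in0 NAND in6 = 0 NAND 0 = 1
t2 = in6 NAND t1 = 0 NAND 1 = 1
t3 = in4 NAND t2 = 0 NAND 1 = 1
t4 = t3 NAND t1 = 1 NAND 1 = 0
t5 = in1 NAND t4 = 1 NAND 0 = 1
t6 = t5 NOR in3 = 1 NOR 1 = 0
t7 = in5 AND t6 = 1 AND 0 = 0
t8 = t7 XOR in2 = 0 XOR 0 = 0
t9 = t7 NOR t8 = 0 NOR 0 = 1
t10 = t4 AND t9 = 0 AND 1 = 0
t11 = t10 NAND t9 = 0 NAND 1 = 1
t12 = t8 NOR t11 = 0 NOR 1 = 0
So t12 = 0.

in0=0, in1=1, in3=1, in5=1, in6=0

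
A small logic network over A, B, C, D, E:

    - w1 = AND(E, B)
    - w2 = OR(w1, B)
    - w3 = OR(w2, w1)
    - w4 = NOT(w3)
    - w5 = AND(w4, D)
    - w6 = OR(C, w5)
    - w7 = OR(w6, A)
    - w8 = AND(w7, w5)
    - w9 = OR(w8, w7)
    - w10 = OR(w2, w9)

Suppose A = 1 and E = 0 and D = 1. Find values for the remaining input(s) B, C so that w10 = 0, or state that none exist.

no solution exists

With A = 1 and E = 0 and D = 1 fixed, none of the 4 settings of B, C give w10 = 0.
For example, with B=1, C=1:
w1 = AND(E, B) = AND(0, 1) = 0
w2 = OR(w1, B) = OR(0, 1) = 1
w3 = OR(w2, w1) = OR(1, 0) = 1
w4 = NOT(w3) = NOT 1 = 0
w5 = AND(w4, D) = AND(0, 1) = 0
w6 = OR(C, w5) = OR(1, 0) = 1
w7 = OR(w6, A) = OR(1, 1) = 1
w8 = AND(w7, w5) = AND(1, 0) = 0
w9 = OR(w8, w7) = OR(0, 1) = 1
w10 = OR(w2, w9) = OR(1, 1) = 1
giving w10 = 1 ≠ 0.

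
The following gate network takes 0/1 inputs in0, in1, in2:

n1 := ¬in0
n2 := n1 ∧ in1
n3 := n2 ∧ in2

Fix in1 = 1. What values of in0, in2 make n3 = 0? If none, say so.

n3 = n2 ∧ in2 must be 0, so at least one of n2, in2 is 0.
Check with in1 = 1 and in0=0, in2=0:
n1 = ¬in0 = ¬0 = 1
n2 = n1 ∧ in1 = 1 ∧ 1 = 1
n3 = n2 ∧ in2 = 1 ∧ 0 = 0
So n3 = 0.

in0=0 in2=0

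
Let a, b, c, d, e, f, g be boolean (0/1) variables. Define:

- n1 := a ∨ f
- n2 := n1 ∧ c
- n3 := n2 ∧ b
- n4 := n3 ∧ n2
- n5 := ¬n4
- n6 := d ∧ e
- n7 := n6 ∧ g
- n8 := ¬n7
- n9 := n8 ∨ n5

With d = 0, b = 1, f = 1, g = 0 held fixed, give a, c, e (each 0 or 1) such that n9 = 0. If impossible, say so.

With d = 0, b = 1, f = 1, g = 0 fixed, none of the 8 settings of a, c, e give n9 = 0.
For example, with a=1, c=0, e=1:
n1 = a ∨ f = 1 ∨ 1 = 1
n2 = n1 ∧ c = 1 ∧ 0 = 0
n3 = n2 ∧ b = 0 ∧ 1 = 0
n4 = n3 ∧ n2 = 0 ∧ 0 = 0
n5 = ¬n4 = ¬0 = 1
n6 = d ∧ e = 0 ∧ 1 = 0
n7 = n6 ∧ g = 0 ∧ 0 = 0
n8 = ¬n7 = ¬0 = 1
n9 = n8 ∨ n5 = 1 ∨ 1 = 1
giving n9 = 1 ≠ 0.

no solution exists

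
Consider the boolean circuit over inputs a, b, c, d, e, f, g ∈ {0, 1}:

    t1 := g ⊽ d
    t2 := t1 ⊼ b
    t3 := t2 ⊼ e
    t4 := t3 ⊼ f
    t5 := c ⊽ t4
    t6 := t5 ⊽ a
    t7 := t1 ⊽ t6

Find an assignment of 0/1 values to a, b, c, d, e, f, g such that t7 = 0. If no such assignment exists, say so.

a=0, b=0, c=0, d=1, e=1, f=1, g=0

t7 = t1 ⊽ t6 must be 0, so at least one of t1, t6 is 1.
Check with a=0, b=0, c=0, d=1, e=1, f=1, g=0:
t1 = g ⊽ d = 0 ⊽ 1 = 0
t2 = t1 ⊼ b = 0 ⊼ 0 = 1
t3 = t2 ⊼ e = 1 ⊼ 1 = 0
t4 = t3 ⊼ f = 0 ⊼ 1 = 1
t5 = c ⊽ t4 = 0 ⊽ 1 = 0
t6 = t5 ⊽ a = 0 ⊽ 0 = 1
t7 = t1 ⊽ t6 = 0 ⊽ 1 = 0
So t7 = 0 as required.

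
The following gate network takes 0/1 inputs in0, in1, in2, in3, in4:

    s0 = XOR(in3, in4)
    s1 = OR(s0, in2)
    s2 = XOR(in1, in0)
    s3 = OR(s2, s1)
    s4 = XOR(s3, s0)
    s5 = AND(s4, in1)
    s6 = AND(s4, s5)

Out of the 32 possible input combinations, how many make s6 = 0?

s6 = AND(s4, s5) must be 0, so at least one of s4, s5 is 0.
Enumerating the 32 input combinations, 26 give s6 = 0 and 6 give s6 = 1.

26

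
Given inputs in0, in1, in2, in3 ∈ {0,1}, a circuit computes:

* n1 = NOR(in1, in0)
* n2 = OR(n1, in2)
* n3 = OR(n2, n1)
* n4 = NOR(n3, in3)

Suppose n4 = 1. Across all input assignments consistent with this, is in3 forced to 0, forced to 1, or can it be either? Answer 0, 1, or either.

n4 = NOR(n3, in3) must be 1, so both n3 = 0 and in3 = 0.
n3 = OR(n2, n1) must be 0, so both n2 = 0 and n1 = 0.
Every assignment with n4 = 1 has in3 = 0; there are 3 such assignment(s).
  in0=0, in1=1, in2=0, in3=0
  in0=1, in1=0, in2=0, in3=0
  in0=1, in1=1, in2=0, in3=0

0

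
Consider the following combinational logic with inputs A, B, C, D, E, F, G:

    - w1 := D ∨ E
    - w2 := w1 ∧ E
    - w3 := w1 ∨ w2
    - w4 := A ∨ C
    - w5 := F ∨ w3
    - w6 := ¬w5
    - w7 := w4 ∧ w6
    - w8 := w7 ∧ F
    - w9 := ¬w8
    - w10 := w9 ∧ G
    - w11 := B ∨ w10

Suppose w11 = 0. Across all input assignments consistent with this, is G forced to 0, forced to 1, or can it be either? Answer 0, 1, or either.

w11 = B ∨ w10 must be 0, so both B = 0 and w10 = 0.
w10 = w9 ∧ G must be 0, so at least one of w9, G is 0.
Every assignment with w11 = 0 has G = 0; there are 32 such assignment(s).

0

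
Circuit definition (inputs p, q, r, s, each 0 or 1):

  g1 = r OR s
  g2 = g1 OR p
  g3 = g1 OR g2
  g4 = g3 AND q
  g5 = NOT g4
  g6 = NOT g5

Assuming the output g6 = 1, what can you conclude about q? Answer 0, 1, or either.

g6 = NOT g5 must be 1, so g5 = 0.
g5 = NOT g4 must be 0, so g4 = 1.
g4 = g3 AND q must be 1, so both g3 = 1 and q = 1.
Every assignment with g6 = 1 has q = 1; there are 7 such assignment(s).

1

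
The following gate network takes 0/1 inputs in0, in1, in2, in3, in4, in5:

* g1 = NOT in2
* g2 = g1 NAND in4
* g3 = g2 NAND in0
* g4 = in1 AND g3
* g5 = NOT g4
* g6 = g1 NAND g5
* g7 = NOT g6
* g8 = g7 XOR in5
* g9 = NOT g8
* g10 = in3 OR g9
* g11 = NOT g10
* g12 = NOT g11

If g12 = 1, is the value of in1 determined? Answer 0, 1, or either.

either

Both values of in1 occur among assignments with g12 = 1:
  in1=0: in0=0, in1=0, in2=0, in3=0, in4=0, in5=1
  in1=1: in0=0, in1=1, in2=0, in3=0, in4=0, in5=0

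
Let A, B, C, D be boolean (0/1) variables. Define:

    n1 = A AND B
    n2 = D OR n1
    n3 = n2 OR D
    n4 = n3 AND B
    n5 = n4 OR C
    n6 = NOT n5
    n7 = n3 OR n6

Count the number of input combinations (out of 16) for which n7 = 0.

n7 = n3 OR n6 must be 0, so both n3 = 0 and n6 = 0.
n3 = n2 OR D must be 0, so both n2 = 0 and D = 0.
n6 = NOT n5 must be 0, so n5 = 1.
Satisfying assignments:
  A=0, B=0, C=1, D=0
  A=0, B=1, C=1, D=0
  A=1, B=0, C=1, D=0

3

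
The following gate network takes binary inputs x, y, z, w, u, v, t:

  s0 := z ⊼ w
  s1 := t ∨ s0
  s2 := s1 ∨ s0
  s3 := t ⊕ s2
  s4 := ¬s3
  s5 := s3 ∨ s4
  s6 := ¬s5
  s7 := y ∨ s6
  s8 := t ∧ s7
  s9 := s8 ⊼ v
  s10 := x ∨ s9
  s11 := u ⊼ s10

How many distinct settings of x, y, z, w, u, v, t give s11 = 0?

60

s11 = u ⊼ s10 must be 0, so both u = 1 and s10 = 1.
Enumerating the 128 input combinations, 60 give s11 = 0 and 68 give s11 = 1.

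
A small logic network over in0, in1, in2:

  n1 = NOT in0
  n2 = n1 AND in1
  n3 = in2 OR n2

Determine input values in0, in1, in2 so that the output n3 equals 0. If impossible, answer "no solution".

in0=0 in1=0 in2=0

n3 = in2 OR n2 must be 0, so both in2 = 0 and n2 = 0.
n2 = n1 AND in1 must be 0, so at least one of n1, in1 is 0.
Check with in0=0 in1=0 in2=0:
n1 = NOT in0 = NOT 0 = 1
n2 = n1 AND in1 = 1 AND 0 = 0
n3 = in2 OR n2 = 0 OR 0 = 0
So n3 = 0 as required.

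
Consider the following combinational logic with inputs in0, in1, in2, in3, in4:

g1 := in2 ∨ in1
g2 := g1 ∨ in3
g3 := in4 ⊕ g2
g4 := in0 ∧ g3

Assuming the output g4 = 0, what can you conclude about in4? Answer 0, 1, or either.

either

Both values of in4 occur among assignments with g4 = 0:
  in4=0: in0=0, in1=0, in2=0, in3=0, in4=0
  in4=1: in0=0, in1=0, in2=0, in3=0, in4=1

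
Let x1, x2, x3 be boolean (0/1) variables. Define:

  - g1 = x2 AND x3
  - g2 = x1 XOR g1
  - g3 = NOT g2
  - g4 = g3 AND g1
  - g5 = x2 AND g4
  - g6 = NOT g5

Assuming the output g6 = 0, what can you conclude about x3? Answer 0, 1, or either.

1

g6 = NOT g5 must be 0, so g5 = 1.
g5 = x2 AND g4 must be 1, so both x2 = 1 and g4 = 1.
g4 = g3 AND g1 must be 1, so both g3 = 1 and g1 = 1.
Every assignment with g6 = 0 has x3 = 1; there are 1 such assignment(s).
  x1=1, x2=1, x3=1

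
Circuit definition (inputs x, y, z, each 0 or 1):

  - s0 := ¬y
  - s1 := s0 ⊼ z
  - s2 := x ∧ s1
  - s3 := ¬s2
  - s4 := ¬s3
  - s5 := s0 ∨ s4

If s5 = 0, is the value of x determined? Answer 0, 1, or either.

0

s5 = s0 ∨ s4 must be 0, so both s0 = 0 and s4 = 0.
s0 = ¬y must be 0, so y = 1.
Every assignment with s5 = 0 has x = 0; there are 2 such assignment(s).
  x=0, y=1, z=0
  x=0, y=1, z=1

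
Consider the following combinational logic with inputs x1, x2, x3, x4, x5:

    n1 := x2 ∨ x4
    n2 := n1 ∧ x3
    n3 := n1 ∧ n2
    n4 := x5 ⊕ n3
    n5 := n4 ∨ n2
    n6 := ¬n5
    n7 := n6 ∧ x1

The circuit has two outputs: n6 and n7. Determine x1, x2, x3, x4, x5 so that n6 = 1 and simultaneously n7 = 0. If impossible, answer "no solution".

x1=0 x2=0 x3=0 x4=0 x5=0

Check with x1=0 x2=0 x3=0 x4=0 x5=0:
n1 = x2 ∨ x4 = 0 ∨ 0 = 0
n2 = n1 ∧ x3 = 0 ∧ 0 = 0
n3 = n1 ∧ n2 = 0 ∧ 0 = 0
n4 = x5 ⊕ n3 = 0 ⊕ 0 = 0
n5 = n4 ∨ n2 = 0 ∨ 0 = 0
n6 = ¬n5 = ¬0 = 1
n7 = n6 ∧ x1 = 1 ∧ 0 = 0
So n6 = 1 and n7 = 0.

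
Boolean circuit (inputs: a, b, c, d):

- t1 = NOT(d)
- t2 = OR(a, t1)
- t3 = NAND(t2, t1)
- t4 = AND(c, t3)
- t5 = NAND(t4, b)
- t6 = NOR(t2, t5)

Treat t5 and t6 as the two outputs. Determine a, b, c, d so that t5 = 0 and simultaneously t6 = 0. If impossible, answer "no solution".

a=1, b=1, c=1, d=1

Check with a=1, b=1, c=1, d=1:
t1 = NOT(d) = NOT 1 = 0
t2 = OR(a, t1) = OR(1, 0) = 1
t3 = NAND(t2, t1) = NAND(1, 0) = 1
t4 = AND(c, t3) = AND(1, 1) = 1
t5 = NAND(t4, b) = NAND(1, 1) = 0
t6 = NOR(t2, t5) = NOR(1, 0) = 0
So t5 = 0 and t6 = 0.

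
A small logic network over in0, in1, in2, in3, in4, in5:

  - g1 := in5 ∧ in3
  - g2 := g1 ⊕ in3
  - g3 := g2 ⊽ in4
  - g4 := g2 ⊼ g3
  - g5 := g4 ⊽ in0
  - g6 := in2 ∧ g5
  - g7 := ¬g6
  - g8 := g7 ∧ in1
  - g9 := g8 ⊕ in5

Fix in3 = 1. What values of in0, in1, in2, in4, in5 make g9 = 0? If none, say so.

in0=0 in1=0 in2=1 in4=0 in5=0

g9 = g8 ⊕ in5 must be 0, so g8 and in5 are equal.
Check with in3 = 1 and in0=0, in1=0, in2=1, in4=0, in5=0:
g1 = in5 ∧ in3 = 0 ∧ 1 = 0
g2 = g1 ⊕ in3 = 0 ⊕ 1 = 1
g3 = g2 ⊽ in4 = 1 ⊽ 0 = 0
g4 = g2 ⊼ g3 = 1 ⊼ 0 = 1
g5 = g4 ⊽ in0 = 1 ⊽ 0 = 0
g6 = in2 ∧ g5 = 1 ∧ 0 = 0
g7 = ¬g6 = ¬0 = 1
g8 = g7 ∧ in1 = 1 ∧ 0 = 0
g9 = g8 ⊕ in5 = 0 ⊕ 0 = 0
So g9 = 0.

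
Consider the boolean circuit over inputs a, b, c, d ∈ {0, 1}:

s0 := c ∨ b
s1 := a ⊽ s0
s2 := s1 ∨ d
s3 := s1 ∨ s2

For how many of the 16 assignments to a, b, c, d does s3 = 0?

7

s3 = s1 ∨ s2 must be 0, so both s1 = 0 and s2 = 0.
Enumerating the 16 input combinations, 7 give s3 = 0 and 9 give s3 = 1.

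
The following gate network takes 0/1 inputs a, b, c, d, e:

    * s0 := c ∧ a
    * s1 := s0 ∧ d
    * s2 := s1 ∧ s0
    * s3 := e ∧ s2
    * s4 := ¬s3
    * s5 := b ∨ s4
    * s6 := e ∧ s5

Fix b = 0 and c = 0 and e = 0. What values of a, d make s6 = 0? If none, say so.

a=1, d=0

Check with b = 0 and c = 0 and e = 0 and a=1, d=0:
s0 = c ∧ a = 0 ∧ 1 = 0
s1 = s0 ∧ d = 0 ∧ 0 = 0
s2 = s1 ∧ s0 = 0 ∧ 0 = 0
s3 = e ∧ s2 = 0 ∧ 0 = 0
s4 = ¬s3 = ¬0 = 1
s5 = b ∨ s4 = 0 ∨ 1 = 1
s6 = e ∧ s5 = 0 ∧ 1 = 0
So s6 = 0.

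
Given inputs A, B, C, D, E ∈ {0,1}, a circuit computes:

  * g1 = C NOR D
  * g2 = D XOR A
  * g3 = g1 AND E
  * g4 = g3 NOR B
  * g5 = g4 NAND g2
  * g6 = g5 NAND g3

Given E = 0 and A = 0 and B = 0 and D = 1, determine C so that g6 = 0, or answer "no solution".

With E = 0 and A = 0 and B = 0 and D = 1 fixed, none of the 2 settings of C give g6 = 0.
For example, with C=1:
g1 = C NOR D = 1 NOR 1 = 0
g2 = D XOR A = 1 XOR 0 = 1
g3 = g1 AND E = 0 AND 0 = 0
g4 = g3 NOR B = 0 NOR 0 = 1
g5 = g4 NAND g2 = 1 NAND 1 = 0
g6 = g5 NAND g3 = 0 NAND 0 = 1
giving g6 = 1 ≠ 0.

no solution exists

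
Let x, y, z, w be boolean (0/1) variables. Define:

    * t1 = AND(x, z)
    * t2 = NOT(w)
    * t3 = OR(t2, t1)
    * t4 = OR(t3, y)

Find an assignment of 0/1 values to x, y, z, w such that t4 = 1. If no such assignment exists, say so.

t4 = OR(t3, y) must be 1, so at least one of t3, y is 1.
Check with x=0 y=1 z=1 w=0:
t1 = AND(x, z) = AND(0, 1) = 0
t2 = NOT(w) = NOT 0 = 1
t3 = OR(t2, t1) = OR(1, 0) = 1
t4 = OR(t3, y) = OR(1, 1) = 1
So t4 = 1 as required.

x=0 y=1 z=1 w=0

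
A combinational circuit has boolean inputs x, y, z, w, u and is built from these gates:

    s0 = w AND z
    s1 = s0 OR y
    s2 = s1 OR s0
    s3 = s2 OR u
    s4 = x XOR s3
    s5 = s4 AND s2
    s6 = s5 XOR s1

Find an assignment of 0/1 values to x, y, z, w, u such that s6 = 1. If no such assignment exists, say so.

x=1, y=0, z=1, w=1, u=1

s6 = s5 XOR s1 must be 1, so s5 and s1 differ.
Check with x=1, y=0, z=1, w=1, u=1:
s0 = w AND z = 1 AND 1 = 1
s1 = s0 OR y = 1 OR 0 = 1
s2 = s1 OR s0 = 1 OR 1 = 1
s3 = s2 OR u = 1 OR 1 = 1
s4 = x XOR s3 = 1 XOR 1 = 0
s5 = s4 AND s2 = 0 AND 1 = 0
s6 = s5 XOR s1 = 0 XOR 1 = 1
So s6 = 1 as required.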